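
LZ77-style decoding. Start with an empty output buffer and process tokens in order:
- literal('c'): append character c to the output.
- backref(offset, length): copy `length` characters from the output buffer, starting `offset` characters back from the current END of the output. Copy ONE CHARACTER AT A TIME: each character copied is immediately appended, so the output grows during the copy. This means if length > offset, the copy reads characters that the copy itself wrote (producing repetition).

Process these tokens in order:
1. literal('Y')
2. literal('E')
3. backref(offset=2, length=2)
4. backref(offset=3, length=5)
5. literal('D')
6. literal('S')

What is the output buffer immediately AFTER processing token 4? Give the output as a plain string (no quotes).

Answer: YEYEEYEEY

Derivation:
Token 1: literal('Y'). Output: "Y"
Token 2: literal('E'). Output: "YE"
Token 3: backref(off=2, len=2). Copied 'YE' from pos 0. Output: "YEYE"
Token 4: backref(off=3, len=5) (overlapping!). Copied 'EYEEY' from pos 1. Output: "YEYEEYEEY"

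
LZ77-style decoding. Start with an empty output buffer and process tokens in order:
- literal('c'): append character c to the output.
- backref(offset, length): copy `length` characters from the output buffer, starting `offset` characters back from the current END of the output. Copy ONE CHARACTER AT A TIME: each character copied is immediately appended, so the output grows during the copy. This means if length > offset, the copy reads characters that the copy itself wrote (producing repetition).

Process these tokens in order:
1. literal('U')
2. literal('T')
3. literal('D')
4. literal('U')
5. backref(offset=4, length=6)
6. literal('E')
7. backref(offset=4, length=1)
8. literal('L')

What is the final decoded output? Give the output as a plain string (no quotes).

Token 1: literal('U'). Output: "U"
Token 2: literal('T'). Output: "UT"
Token 3: literal('D'). Output: "UTD"
Token 4: literal('U'). Output: "UTDU"
Token 5: backref(off=4, len=6) (overlapping!). Copied 'UTDUUT' from pos 0. Output: "UTDUUTDUUT"
Token 6: literal('E'). Output: "UTDUUTDUUTE"
Token 7: backref(off=4, len=1). Copied 'U' from pos 7. Output: "UTDUUTDUUTEU"
Token 8: literal('L'). Output: "UTDUUTDUUTEUL"

Answer: UTDUUTDUUTEUL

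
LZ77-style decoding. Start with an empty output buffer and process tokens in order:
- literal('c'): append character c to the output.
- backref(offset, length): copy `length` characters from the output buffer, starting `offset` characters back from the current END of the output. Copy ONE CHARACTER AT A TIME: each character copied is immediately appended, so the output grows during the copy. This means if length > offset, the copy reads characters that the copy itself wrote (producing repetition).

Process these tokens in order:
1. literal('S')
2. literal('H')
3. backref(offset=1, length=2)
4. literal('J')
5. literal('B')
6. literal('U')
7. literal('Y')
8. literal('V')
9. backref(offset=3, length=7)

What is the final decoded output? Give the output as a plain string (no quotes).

Answer: SHHHJBUYVUYVUYVU

Derivation:
Token 1: literal('S'). Output: "S"
Token 2: literal('H'). Output: "SH"
Token 3: backref(off=1, len=2) (overlapping!). Copied 'HH' from pos 1. Output: "SHHH"
Token 4: literal('J'). Output: "SHHHJ"
Token 5: literal('B'). Output: "SHHHJB"
Token 6: literal('U'). Output: "SHHHJBU"
Token 7: literal('Y'). Output: "SHHHJBUY"
Token 8: literal('V'). Output: "SHHHJBUYV"
Token 9: backref(off=3, len=7) (overlapping!). Copied 'UYVUYVU' from pos 6. Output: "SHHHJBUYVUYVUYVU"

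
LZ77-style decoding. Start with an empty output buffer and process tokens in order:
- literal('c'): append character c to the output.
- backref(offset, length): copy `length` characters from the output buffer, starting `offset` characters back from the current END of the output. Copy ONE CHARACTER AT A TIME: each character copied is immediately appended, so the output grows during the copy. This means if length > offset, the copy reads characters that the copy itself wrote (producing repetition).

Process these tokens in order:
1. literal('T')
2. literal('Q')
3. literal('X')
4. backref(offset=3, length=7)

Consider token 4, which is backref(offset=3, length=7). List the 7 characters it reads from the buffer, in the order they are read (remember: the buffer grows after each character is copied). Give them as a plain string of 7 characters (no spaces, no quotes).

Answer: TQXTQXT

Derivation:
Token 1: literal('T'). Output: "T"
Token 2: literal('Q'). Output: "TQ"
Token 3: literal('X'). Output: "TQX"
Token 4: backref(off=3, len=7). Buffer before: "TQX" (len 3)
  byte 1: read out[0]='T', append. Buffer now: "TQXT"
  byte 2: read out[1]='Q', append. Buffer now: "TQXTQ"
  byte 3: read out[2]='X', append. Buffer now: "TQXTQX"
  byte 4: read out[3]='T', append. Buffer now: "TQXTQXT"
  byte 5: read out[4]='Q', append. Buffer now: "TQXTQXTQ"
  byte 6: read out[5]='X', append. Buffer now: "TQXTQXTQX"
  byte 7: read out[6]='T', append. Buffer now: "TQXTQXTQXT"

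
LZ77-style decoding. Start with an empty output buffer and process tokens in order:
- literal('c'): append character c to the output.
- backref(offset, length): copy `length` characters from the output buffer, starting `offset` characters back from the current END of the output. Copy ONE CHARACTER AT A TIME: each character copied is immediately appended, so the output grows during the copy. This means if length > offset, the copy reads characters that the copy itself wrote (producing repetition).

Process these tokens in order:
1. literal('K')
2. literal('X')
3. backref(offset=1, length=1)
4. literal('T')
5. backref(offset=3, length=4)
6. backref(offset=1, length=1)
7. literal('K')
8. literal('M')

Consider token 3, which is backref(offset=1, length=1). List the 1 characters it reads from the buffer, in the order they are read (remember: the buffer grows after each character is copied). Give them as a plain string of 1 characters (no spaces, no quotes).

Token 1: literal('K'). Output: "K"
Token 2: literal('X'). Output: "KX"
Token 3: backref(off=1, len=1). Buffer before: "KX" (len 2)
  byte 1: read out[1]='X', append. Buffer now: "KXX"

Answer: X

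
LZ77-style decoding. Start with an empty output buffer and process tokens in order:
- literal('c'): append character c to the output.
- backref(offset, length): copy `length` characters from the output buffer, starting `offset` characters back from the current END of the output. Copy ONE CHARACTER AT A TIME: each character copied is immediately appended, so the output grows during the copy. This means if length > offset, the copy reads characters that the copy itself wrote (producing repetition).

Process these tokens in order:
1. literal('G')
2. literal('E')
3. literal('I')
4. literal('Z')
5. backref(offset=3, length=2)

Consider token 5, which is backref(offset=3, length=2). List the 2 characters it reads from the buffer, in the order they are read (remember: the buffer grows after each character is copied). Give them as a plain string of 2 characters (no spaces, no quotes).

Token 1: literal('G'). Output: "G"
Token 2: literal('E'). Output: "GE"
Token 3: literal('I'). Output: "GEI"
Token 4: literal('Z'). Output: "GEIZ"
Token 5: backref(off=3, len=2). Buffer before: "GEIZ" (len 4)
  byte 1: read out[1]='E', append. Buffer now: "GEIZE"
  byte 2: read out[2]='I', append. Buffer now: "GEIZEI"

Answer: EI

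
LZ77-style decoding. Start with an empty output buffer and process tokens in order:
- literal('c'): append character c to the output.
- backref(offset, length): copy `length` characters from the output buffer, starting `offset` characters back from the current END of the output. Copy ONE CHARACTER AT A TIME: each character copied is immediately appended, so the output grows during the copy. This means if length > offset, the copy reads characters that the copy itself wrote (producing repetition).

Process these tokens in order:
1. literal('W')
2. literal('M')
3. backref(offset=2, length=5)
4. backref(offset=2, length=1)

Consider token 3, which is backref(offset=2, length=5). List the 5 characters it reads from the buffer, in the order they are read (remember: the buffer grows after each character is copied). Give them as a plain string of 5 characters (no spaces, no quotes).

Answer: WMWMW

Derivation:
Token 1: literal('W'). Output: "W"
Token 2: literal('M'). Output: "WM"
Token 3: backref(off=2, len=5). Buffer before: "WM" (len 2)
  byte 1: read out[0]='W', append. Buffer now: "WMW"
  byte 2: read out[1]='M', append. Buffer now: "WMWM"
  byte 3: read out[2]='W', append. Buffer now: "WMWMW"
  byte 4: read out[3]='M', append. Buffer now: "WMWMWM"
  byte 5: read out[4]='W', append. Buffer now: "WMWMWMW"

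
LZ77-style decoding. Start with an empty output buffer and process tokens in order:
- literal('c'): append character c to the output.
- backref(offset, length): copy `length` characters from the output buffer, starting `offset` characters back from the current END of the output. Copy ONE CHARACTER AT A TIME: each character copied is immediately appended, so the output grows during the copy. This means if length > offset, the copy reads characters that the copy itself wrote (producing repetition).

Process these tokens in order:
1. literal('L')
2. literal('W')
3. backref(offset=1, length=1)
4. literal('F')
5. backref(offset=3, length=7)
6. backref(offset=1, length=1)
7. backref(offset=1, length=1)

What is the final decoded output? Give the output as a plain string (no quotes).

Answer: LWWFWWFWWFWWW

Derivation:
Token 1: literal('L'). Output: "L"
Token 2: literal('W'). Output: "LW"
Token 3: backref(off=1, len=1). Copied 'W' from pos 1. Output: "LWW"
Token 4: literal('F'). Output: "LWWF"
Token 5: backref(off=3, len=7) (overlapping!). Copied 'WWFWWFW' from pos 1. Output: "LWWFWWFWWFW"
Token 6: backref(off=1, len=1). Copied 'W' from pos 10. Output: "LWWFWWFWWFWW"
Token 7: backref(off=1, len=1). Copied 'W' from pos 11. Output: "LWWFWWFWWFWWW"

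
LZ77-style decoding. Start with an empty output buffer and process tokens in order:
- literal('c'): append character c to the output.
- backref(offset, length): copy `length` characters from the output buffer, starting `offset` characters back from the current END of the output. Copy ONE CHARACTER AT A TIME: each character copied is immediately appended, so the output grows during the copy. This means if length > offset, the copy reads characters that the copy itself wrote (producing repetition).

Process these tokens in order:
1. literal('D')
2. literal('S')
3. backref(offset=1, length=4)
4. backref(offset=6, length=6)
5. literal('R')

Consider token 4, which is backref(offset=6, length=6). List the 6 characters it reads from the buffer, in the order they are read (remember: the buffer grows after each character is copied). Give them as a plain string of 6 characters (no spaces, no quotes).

Token 1: literal('D'). Output: "D"
Token 2: literal('S'). Output: "DS"
Token 3: backref(off=1, len=4) (overlapping!). Copied 'SSSS' from pos 1. Output: "DSSSSS"
Token 4: backref(off=6, len=6). Buffer before: "DSSSSS" (len 6)
  byte 1: read out[0]='D', append. Buffer now: "DSSSSSD"
  byte 2: read out[1]='S', append. Buffer now: "DSSSSSDS"
  byte 3: read out[2]='S', append. Buffer now: "DSSSSSDSS"
  byte 4: read out[3]='S', append. Buffer now: "DSSSSSDSSS"
  byte 5: read out[4]='S', append. Buffer now: "DSSSSSDSSSS"
  byte 6: read out[5]='S', append. Buffer now: "DSSSSSDSSSSS"

Answer: DSSSSS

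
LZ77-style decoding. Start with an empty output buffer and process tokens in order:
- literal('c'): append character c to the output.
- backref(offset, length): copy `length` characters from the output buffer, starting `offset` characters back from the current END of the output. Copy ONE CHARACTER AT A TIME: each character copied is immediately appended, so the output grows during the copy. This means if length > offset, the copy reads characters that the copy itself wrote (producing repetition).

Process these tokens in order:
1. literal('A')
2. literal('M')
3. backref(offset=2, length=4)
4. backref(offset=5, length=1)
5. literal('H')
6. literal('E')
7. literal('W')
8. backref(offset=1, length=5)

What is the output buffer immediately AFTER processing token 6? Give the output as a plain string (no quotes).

Token 1: literal('A'). Output: "A"
Token 2: literal('M'). Output: "AM"
Token 3: backref(off=2, len=4) (overlapping!). Copied 'AMAM' from pos 0. Output: "AMAMAM"
Token 4: backref(off=5, len=1). Copied 'M' from pos 1. Output: "AMAMAMM"
Token 5: literal('H'). Output: "AMAMAMMH"
Token 6: literal('E'). Output: "AMAMAMMHE"

Answer: AMAMAMMHE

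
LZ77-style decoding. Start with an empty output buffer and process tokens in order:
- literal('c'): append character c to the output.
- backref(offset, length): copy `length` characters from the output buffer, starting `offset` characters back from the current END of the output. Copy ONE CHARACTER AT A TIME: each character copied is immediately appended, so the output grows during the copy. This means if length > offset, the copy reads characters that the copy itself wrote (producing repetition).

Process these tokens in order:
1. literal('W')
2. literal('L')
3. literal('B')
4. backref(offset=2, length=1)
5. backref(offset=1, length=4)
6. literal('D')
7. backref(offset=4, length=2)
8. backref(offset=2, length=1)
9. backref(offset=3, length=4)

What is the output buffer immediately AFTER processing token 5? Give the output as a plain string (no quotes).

Token 1: literal('W'). Output: "W"
Token 2: literal('L'). Output: "WL"
Token 3: literal('B'). Output: "WLB"
Token 4: backref(off=2, len=1). Copied 'L' from pos 1. Output: "WLBL"
Token 5: backref(off=1, len=4) (overlapping!). Copied 'LLLL' from pos 3. Output: "WLBLLLLL"

Answer: WLBLLLLL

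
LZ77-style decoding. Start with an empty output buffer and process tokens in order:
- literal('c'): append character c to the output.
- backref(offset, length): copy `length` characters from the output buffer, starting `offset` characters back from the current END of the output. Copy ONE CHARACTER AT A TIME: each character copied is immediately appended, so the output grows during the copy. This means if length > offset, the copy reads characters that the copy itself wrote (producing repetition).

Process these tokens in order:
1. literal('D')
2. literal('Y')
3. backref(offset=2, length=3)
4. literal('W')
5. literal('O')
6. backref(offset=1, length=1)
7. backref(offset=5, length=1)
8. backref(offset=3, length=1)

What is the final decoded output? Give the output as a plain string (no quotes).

Token 1: literal('D'). Output: "D"
Token 2: literal('Y'). Output: "DY"
Token 3: backref(off=2, len=3) (overlapping!). Copied 'DYD' from pos 0. Output: "DYDYD"
Token 4: literal('W'). Output: "DYDYDW"
Token 5: literal('O'). Output: "DYDYDWO"
Token 6: backref(off=1, len=1). Copied 'O' from pos 6. Output: "DYDYDWOO"
Token 7: backref(off=5, len=1). Copied 'Y' from pos 3. Output: "DYDYDWOOY"
Token 8: backref(off=3, len=1). Copied 'O' from pos 6. Output: "DYDYDWOOYO"

Answer: DYDYDWOOYO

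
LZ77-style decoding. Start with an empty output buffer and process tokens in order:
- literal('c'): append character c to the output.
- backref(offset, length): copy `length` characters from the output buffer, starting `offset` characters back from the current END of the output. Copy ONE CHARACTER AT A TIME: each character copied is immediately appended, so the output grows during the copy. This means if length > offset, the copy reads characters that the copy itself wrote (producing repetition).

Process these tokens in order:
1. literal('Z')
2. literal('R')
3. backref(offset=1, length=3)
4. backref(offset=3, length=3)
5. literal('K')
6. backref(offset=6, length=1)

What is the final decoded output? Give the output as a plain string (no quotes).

Answer: ZRRRRRRRKR

Derivation:
Token 1: literal('Z'). Output: "Z"
Token 2: literal('R'). Output: "ZR"
Token 3: backref(off=1, len=3) (overlapping!). Copied 'RRR' from pos 1. Output: "ZRRRR"
Token 4: backref(off=3, len=3). Copied 'RRR' from pos 2. Output: "ZRRRRRRR"
Token 5: literal('K'). Output: "ZRRRRRRRK"
Token 6: backref(off=6, len=1). Copied 'R' from pos 3. Output: "ZRRRRRRRKR"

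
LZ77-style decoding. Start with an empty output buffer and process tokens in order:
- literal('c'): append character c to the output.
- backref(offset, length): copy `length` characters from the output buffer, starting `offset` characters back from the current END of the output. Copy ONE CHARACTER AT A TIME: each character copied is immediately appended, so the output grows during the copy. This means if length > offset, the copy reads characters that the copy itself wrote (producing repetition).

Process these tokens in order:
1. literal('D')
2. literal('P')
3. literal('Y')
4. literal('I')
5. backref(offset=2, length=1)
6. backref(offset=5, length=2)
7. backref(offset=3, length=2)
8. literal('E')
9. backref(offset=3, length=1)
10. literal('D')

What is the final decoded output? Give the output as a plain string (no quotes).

Answer: DPYIYDPYDEYD

Derivation:
Token 1: literal('D'). Output: "D"
Token 2: literal('P'). Output: "DP"
Token 3: literal('Y'). Output: "DPY"
Token 4: literal('I'). Output: "DPYI"
Token 5: backref(off=2, len=1). Copied 'Y' from pos 2. Output: "DPYIY"
Token 6: backref(off=5, len=2). Copied 'DP' from pos 0. Output: "DPYIYDP"
Token 7: backref(off=3, len=2). Copied 'YD' from pos 4. Output: "DPYIYDPYD"
Token 8: literal('E'). Output: "DPYIYDPYDE"
Token 9: backref(off=3, len=1). Copied 'Y' from pos 7. Output: "DPYIYDPYDEY"
Token 10: literal('D'). Output: "DPYIYDPYDEYD"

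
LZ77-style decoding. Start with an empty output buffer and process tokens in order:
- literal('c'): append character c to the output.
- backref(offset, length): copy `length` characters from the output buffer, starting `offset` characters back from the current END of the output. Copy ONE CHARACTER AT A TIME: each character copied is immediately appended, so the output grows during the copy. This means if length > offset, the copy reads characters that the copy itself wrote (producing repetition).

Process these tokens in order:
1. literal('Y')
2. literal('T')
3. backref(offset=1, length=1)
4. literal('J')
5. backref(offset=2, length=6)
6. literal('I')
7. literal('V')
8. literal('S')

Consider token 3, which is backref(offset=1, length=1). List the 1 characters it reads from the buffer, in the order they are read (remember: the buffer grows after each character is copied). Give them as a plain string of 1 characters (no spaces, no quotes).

Answer: T

Derivation:
Token 1: literal('Y'). Output: "Y"
Token 2: literal('T'). Output: "YT"
Token 3: backref(off=1, len=1). Buffer before: "YT" (len 2)
  byte 1: read out[1]='T', append. Buffer now: "YTT"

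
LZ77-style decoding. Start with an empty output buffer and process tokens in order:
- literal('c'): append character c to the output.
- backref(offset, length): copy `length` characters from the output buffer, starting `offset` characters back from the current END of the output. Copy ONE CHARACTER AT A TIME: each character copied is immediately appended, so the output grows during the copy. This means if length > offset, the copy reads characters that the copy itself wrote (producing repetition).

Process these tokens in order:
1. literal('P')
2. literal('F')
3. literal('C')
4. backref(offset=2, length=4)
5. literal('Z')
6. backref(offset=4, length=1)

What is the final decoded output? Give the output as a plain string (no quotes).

Answer: PFCFCFCZC

Derivation:
Token 1: literal('P'). Output: "P"
Token 2: literal('F'). Output: "PF"
Token 3: literal('C'). Output: "PFC"
Token 4: backref(off=2, len=4) (overlapping!). Copied 'FCFC' from pos 1. Output: "PFCFCFC"
Token 5: literal('Z'). Output: "PFCFCFCZ"
Token 6: backref(off=4, len=1). Copied 'C' from pos 4. Output: "PFCFCFCZC"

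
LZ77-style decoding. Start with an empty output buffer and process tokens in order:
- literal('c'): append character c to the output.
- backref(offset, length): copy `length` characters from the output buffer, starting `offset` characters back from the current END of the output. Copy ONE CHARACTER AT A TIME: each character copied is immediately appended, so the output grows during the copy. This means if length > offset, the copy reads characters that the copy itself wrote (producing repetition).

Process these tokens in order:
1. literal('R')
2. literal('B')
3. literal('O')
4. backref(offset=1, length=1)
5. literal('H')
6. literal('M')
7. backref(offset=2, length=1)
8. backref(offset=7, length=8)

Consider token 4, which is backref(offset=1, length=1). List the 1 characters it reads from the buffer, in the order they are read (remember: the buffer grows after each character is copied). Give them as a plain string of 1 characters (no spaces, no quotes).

Token 1: literal('R'). Output: "R"
Token 2: literal('B'). Output: "RB"
Token 3: literal('O'). Output: "RBO"
Token 4: backref(off=1, len=1). Buffer before: "RBO" (len 3)
  byte 1: read out[2]='O', append. Buffer now: "RBOO"

Answer: O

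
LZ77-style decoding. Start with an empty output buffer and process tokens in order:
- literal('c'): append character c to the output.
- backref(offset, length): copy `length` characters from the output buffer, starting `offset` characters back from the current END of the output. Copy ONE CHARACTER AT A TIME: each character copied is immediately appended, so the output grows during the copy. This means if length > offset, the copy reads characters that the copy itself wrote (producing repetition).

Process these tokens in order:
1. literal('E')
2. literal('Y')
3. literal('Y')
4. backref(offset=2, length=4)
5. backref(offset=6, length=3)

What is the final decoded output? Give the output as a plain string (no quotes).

Token 1: literal('E'). Output: "E"
Token 2: literal('Y'). Output: "EY"
Token 3: literal('Y'). Output: "EYY"
Token 4: backref(off=2, len=4) (overlapping!). Copied 'YYYY' from pos 1. Output: "EYYYYYY"
Token 5: backref(off=6, len=3). Copied 'YYY' from pos 1. Output: "EYYYYYYYYY"

Answer: EYYYYYYYYY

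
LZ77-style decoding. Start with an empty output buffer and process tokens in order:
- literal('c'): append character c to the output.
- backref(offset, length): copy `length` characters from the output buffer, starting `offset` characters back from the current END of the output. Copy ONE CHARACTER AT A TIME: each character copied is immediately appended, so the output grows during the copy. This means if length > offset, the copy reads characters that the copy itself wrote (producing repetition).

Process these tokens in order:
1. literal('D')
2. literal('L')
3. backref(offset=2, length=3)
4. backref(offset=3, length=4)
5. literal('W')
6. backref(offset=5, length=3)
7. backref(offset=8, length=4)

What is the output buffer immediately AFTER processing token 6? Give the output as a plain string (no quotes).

Answer: DLDLDDLDDWDLD

Derivation:
Token 1: literal('D'). Output: "D"
Token 2: literal('L'). Output: "DL"
Token 3: backref(off=2, len=3) (overlapping!). Copied 'DLD' from pos 0. Output: "DLDLD"
Token 4: backref(off=3, len=4) (overlapping!). Copied 'DLDD' from pos 2. Output: "DLDLDDLDD"
Token 5: literal('W'). Output: "DLDLDDLDDW"
Token 6: backref(off=5, len=3). Copied 'DLD' from pos 5. Output: "DLDLDDLDDWDLD"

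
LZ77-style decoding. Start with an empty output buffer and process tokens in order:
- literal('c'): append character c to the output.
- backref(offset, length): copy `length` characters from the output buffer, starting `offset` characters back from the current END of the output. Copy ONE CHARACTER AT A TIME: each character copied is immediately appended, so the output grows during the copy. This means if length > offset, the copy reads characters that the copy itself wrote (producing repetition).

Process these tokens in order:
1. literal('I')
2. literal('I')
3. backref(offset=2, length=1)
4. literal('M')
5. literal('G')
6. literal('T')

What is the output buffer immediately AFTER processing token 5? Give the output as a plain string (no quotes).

Token 1: literal('I'). Output: "I"
Token 2: literal('I'). Output: "II"
Token 3: backref(off=2, len=1). Copied 'I' from pos 0. Output: "III"
Token 4: literal('M'). Output: "IIIM"
Token 5: literal('G'). Output: "IIIMG"

Answer: IIIMG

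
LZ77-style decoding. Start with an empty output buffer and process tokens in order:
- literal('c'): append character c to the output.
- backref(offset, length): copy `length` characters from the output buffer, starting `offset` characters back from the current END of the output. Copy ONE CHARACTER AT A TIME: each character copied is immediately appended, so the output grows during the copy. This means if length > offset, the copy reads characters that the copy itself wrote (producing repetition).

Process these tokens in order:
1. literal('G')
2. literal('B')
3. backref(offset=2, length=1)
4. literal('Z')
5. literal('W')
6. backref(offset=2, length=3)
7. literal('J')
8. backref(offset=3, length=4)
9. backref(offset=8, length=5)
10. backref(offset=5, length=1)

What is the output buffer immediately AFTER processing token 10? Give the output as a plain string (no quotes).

Answer: GBGZWZWZJWZJWZWZJWZ

Derivation:
Token 1: literal('G'). Output: "G"
Token 2: literal('B'). Output: "GB"
Token 3: backref(off=2, len=1). Copied 'G' from pos 0. Output: "GBG"
Token 4: literal('Z'). Output: "GBGZ"
Token 5: literal('W'). Output: "GBGZW"
Token 6: backref(off=2, len=3) (overlapping!). Copied 'ZWZ' from pos 3. Output: "GBGZWZWZ"
Token 7: literal('J'). Output: "GBGZWZWZJ"
Token 8: backref(off=3, len=4) (overlapping!). Copied 'WZJW' from pos 6. Output: "GBGZWZWZJWZJW"
Token 9: backref(off=8, len=5). Copied 'ZWZJW' from pos 5. Output: "GBGZWZWZJWZJWZWZJW"
Token 10: backref(off=5, len=1). Copied 'Z' from pos 13. Output: "GBGZWZWZJWZJWZWZJWZ"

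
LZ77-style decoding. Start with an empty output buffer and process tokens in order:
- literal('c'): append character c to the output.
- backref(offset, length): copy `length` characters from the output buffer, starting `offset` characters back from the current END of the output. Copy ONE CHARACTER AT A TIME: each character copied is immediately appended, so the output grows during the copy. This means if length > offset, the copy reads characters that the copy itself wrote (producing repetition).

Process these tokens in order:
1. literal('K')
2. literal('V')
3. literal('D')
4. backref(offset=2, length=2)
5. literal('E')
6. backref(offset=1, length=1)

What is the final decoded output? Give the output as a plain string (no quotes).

Token 1: literal('K'). Output: "K"
Token 2: literal('V'). Output: "KV"
Token 3: literal('D'). Output: "KVD"
Token 4: backref(off=2, len=2). Copied 'VD' from pos 1. Output: "KVDVD"
Token 5: literal('E'). Output: "KVDVDE"
Token 6: backref(off=1, len=1). Copied 'E' from pos 5. Output: "KVDVDEE"

Answer: KVDVDEE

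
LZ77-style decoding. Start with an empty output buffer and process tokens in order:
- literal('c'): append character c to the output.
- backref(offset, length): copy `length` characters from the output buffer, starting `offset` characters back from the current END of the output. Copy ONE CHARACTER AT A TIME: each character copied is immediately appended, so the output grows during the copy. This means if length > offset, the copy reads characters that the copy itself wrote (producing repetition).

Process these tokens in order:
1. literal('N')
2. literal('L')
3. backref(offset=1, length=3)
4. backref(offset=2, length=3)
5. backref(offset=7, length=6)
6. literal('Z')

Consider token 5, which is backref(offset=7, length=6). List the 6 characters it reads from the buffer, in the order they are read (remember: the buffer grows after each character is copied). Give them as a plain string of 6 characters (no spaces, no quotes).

Token 1: literal('N'). Output: "N"
Token 2: literal('L'). Output: "NL"
Token 3: backref(off=1, len=3) (overlapping!). Copied 'LLL' from pos 1. Output: "NLLLL"
Token 4: backref(off=2, len=3) (overlapping!). Copied 'LLL' from pos 3. Output: "NLLLLLLL"
Token 5: backref(off=7, len=6). Buffer before: "NLLLLLLL" (len 8)
  byte 1: read out[1]='L', append. Buffer now: "NLLLLLLLL"
  byte 2: read out[2]='L', append. Buffer now: "NLLLLLLLLL"
  byte 3: read out[3]='L', append. Buffer now: "NLLLLLLLLLL"
  byte 4: read out[4]='L', append. Buffer now: "NLLLLLLLLLLL"
  byte 5: read out[5]='L', append. Buffer now: "NLLLLLLLLLLLL"
  byte 6: read out[6]='L', append. Buffer now: "NLLLLLLLLLLLLL"

Answer: LLLLLL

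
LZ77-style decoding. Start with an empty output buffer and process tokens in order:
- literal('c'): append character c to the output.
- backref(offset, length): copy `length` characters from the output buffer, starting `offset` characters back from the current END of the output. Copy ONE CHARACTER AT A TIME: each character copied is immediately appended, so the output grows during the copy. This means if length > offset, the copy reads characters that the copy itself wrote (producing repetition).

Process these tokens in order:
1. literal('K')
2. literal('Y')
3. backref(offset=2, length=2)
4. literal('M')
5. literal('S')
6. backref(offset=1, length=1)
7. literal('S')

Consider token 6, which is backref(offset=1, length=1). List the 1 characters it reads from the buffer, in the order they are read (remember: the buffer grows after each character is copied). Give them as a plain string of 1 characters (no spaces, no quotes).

Token 1: literal('K'). Output: "K"
Token 2: literal('Y'). Output: "KY"
Token 3: backref(off=2, len=2). Copied 'KY' from pos 0. Output: "KYKY"
Token 4: literal('M'). Output: "KYKYM"
Token 5: literal('S'). Output: "KYKYMS"
Token 6: backref(off=1, len=1). Buffer before: "KYKYMS" (len 6)
  byte 1: read out[5]='S', append. Buffer now: "KYKYMSS"

Answer: S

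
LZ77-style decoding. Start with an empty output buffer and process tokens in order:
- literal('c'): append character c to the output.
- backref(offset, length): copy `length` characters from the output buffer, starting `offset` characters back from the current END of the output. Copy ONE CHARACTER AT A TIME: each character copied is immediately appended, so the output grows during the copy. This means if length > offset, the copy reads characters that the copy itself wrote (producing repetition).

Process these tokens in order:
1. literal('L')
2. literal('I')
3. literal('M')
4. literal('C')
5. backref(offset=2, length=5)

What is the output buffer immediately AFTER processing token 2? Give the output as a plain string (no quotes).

Answer: LI

Derivation:
Token 1: literal('L'). Output: "L"
Token 2: literal('I'). Output: "LI"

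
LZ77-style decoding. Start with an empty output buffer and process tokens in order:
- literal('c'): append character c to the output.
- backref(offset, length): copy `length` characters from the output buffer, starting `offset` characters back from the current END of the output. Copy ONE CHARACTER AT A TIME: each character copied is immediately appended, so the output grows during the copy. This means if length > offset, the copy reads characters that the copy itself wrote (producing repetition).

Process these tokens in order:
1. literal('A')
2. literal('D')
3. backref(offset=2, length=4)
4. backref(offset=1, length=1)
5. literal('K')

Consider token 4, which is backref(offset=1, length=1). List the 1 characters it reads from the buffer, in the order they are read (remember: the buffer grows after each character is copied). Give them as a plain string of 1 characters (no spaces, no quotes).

Token 1: literal('A'). Output: "A"
Token 2: literal('D'). Output: "AD"
Token 3: backref(off=2, len=4) (overlapping!). Copied 'ADAD' from pos 0. Output: "ADADAD"
Token 4: backref(off=1, len=1). Buffer before: "ADADAD" (len 6)
  byte 1: read out[5]='D', append. Buffer now: "ADADADD"

Answer: D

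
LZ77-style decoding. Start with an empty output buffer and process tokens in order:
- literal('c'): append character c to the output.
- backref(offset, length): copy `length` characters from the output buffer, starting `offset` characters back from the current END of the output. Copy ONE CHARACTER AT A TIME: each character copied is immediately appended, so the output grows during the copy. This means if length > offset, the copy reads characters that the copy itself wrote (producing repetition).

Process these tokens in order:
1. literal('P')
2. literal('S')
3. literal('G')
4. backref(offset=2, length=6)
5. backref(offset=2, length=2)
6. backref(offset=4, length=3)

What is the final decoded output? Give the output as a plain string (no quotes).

Token 1: literal('P'). Output: "P"
Token 2: literal('S'). Output: "PS"
Token 3: literal('G'). Output: "PSG"
Token 4: backref(off=2, len=6) (overlapping!). Copied 'SGSGSG' from pos 1. Output: "PSGSGSGSG"
Token 5: backref(off=2, len=2). Copied 'SG' from pos 7. Output: "PSGSGSGSGSG"
Token 6: backref(off=4, len=3). Copied 'SGS' from pos 7. Output: "PSGSGSGSGSGSGS"

Answer: PSGSGSGSGSGSGS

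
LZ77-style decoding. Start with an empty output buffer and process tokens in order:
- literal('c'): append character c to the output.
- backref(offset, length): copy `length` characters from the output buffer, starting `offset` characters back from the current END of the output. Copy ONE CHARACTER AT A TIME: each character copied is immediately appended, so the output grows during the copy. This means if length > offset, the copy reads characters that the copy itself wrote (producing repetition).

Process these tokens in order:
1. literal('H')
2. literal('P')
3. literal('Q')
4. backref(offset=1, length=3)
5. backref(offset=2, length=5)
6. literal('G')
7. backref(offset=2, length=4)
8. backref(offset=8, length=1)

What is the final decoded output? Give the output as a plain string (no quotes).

Answer: HPQQQQQQQQQGQGQGQ

Derivation:
Token 1: literal('H'). Output: "H"
Token 2: literal('P'). Output: "HP"
Token 3: literal('Q'). Output: "HPQ"
Token 4: backref(off=1, len=3) (overlapping!). Copied 'QQQ' from pos 2. Output: "HPQQQQ"
Token 5: backref(off=2, len=5) (overlapping!). Copied 'QQQQQ' from pos 4. Output: "HPQQQQQQQQQ"
Token 6: literal('G'). Output: "HPQQQQQQQQQG"
Token 7: backref(off=2, len=4) (overlapping!). Copied 'QGQG' from pos 10. Output: "HPQQQQQQQQQGQGQG"
Token 8: backref(off=8, len=1). Copied 'Q' from pos 8. Output: "HPQQQQQQQQQGQGQGQ"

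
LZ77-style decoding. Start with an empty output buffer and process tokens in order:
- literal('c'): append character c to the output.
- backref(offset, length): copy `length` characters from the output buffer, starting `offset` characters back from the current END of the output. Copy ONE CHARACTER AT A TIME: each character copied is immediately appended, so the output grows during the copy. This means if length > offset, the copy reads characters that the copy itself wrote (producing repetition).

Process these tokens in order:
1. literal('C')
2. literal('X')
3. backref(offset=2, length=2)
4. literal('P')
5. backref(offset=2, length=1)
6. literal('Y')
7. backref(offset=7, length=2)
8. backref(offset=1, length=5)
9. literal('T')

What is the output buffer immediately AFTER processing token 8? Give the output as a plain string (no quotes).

Token 1: literal('C'). Output: "C"
Token 2: literal('X'). Output: "CX"
Token 3: backref(off=2, len=2). Copied 'CX' from pos 0. Output: "CXCX"
Token 4: literal('P'). Output: "CXCXP"
Token 5: backref(off=2, len=1). Copied 'X' from pos 3. Output: "CXCXPX"
Token 6: literal('Y'). Output: "CXCXPXY"
Token 7: backref(off=7, len=2). Copied 'CX' from pos 0. Output: "CXCXPXYCX"
Token 8: backref(off=1, len=5) (overlapping!). Copied 'XXXXX' from pos 8. Output: "CXCXPXYCXXXXXX"

Answer: CXCXPXYCXXXXXX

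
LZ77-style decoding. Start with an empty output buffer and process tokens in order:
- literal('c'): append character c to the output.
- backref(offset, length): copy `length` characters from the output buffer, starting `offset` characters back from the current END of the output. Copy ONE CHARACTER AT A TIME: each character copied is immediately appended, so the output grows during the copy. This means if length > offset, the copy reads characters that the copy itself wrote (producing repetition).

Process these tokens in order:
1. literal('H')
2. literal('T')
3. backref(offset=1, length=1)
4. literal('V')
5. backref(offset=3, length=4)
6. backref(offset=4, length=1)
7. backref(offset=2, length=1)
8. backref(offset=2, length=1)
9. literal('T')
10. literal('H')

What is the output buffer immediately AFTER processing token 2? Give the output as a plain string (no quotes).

Answer: HT

Derivation:
Token 1: literal('H'). Output: "H"
Token 2: literal('T'). Output: "HT"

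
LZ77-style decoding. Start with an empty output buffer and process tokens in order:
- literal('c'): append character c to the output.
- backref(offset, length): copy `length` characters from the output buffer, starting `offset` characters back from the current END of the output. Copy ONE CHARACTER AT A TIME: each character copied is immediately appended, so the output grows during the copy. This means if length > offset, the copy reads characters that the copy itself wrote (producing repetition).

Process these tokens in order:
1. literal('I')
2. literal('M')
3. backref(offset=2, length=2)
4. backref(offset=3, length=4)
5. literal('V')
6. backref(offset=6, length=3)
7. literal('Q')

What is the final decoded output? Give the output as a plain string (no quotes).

Answer: IMIMMIMMVMMIQ

Derivation:
Token 1: literal('I'). Output: "I"
Token 2: literal('M'). Output: "IM"
Token 3: backref(off=2, len=2). Copied 'IM' from pos 0. Output: "IMIM"
Token 4: backref(off=3, len=4) (overlapping!). Copied 'MIMM' from pos 1. Output: "IMIMMIMM"
Token 5: literal('V'). Output: "IMIMMIMMV"
Token 6: backref(off=6, len=3). Copied 'MMI' from pos 3. Output: "IMIMMIMMVMMI"
Token 7: literal('Q'). Output: "IMIMMIMMVMMIQ"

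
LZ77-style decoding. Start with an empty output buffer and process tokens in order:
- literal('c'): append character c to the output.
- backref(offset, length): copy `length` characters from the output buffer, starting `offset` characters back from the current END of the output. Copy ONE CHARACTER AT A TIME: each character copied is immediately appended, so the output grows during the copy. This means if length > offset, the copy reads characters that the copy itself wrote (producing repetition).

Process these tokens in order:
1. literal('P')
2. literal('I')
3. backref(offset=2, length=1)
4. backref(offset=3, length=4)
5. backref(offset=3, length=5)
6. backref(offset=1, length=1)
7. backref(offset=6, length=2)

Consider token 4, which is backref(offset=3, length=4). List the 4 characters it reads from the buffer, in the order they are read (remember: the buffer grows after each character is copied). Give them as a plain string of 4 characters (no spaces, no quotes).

Token 1: literal('P'). Output: "P"
Token 2: literal('I'). Output: "PI"
Token 3: backref(off=2, len=1). Copied 'P' from pos 0. Output: "PIP"
Token 4: backref(off=3, len=4). Buffer before: "PIP" (len 3)
  byte 1: read out[0]='P', append. Buffer now: "PIPP"
  byte 2: read out[1]='I', append. Buffer now: "PIPPI"
  byte 3: read out[2]='P', append. Buffer now: "PIPPIP"
  byte 4: read out[3]='P', append. Buffer now: "PIPPIPP"

Answer: PIPP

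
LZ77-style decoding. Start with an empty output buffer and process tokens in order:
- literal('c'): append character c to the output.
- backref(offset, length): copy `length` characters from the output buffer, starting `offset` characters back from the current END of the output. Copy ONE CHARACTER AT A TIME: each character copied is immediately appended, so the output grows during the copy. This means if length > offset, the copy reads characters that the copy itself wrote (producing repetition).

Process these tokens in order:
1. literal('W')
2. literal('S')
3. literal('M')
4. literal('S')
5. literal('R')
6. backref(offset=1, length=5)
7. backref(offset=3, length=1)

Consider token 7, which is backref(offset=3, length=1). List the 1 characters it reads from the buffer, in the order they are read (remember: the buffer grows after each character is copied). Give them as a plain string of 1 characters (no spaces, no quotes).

Token 1: literal('W'). Output: "W"
Token 2: literal('S'). Output: "WS"
Token 3: literal('M'). Output: "WSM"
Token 4: literal('S'). Output: "WSMS"
Token 5: literal('R'). Output: "WSMSR"
Token 6: backref(off=1, len=5) (overlapping!). Copied 'RRRRR' from pos 4. Output: "WSMSRRRRRR"
Token 7: backref(off=3, len=1). Buffer before: "WSMSRRRRRR" (len 10)
  byte 1: read out[7]='R', append. Buffer now: "WSMSRRRRRRR"

Answer: R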